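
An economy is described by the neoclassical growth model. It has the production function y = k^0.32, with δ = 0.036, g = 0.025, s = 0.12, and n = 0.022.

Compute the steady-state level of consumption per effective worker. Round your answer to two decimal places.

c* ≈ 1.05

At the steady state, Δk = 0, so s·k^α = (n + g + δ)·k.
Dividing both sides by k: k^(1−α) = s / (n + g + δ).
k^0.68 = 0.12 / (0.022 + 0.025 + 0.036) = 0.12 / 0.083 = 1.4458
k* = 1.4458^(1/0.68) ≈ 1.7197
y* = (k*)^α = 1.7197^0.32 ≈ 1.1894
c* = (1 − s)·y* = (1 − 0.12) × 1.1894 ≈ 1.0467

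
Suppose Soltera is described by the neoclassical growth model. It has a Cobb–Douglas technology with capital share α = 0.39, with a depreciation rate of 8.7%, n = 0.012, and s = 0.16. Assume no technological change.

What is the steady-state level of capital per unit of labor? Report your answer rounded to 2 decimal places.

In steady state, investment equals break-even investment: s·k^α = (n + δ)·k.
Rearranging, k^(1−α) = s / (n + δ).
k^0.61 = 0.16 / (0.012 + 0.087) = 0.16 / 0.099 = 1.6162
k* = 1.6162^(1/0.61) ≈ 2.1968

k* ≈ 2.20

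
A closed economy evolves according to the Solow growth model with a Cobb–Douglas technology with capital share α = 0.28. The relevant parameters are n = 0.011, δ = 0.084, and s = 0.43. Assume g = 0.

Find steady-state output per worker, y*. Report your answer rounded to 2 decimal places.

In steady state, investment equals break-even investment: s·k^α = (n + δ)·k.
Rearranging, k^(1−α) = s / (n + δ).
k^0.72 = 0.43 / (0.011 + 0.084) = 0.43 / 0.095 = 4.5263
k* = 4.5263^(1/0.72) ≈ 8.1424
y* = (k*)^α = 8.1424^0.28 ≈ 1.7989

y* ≈ 1.80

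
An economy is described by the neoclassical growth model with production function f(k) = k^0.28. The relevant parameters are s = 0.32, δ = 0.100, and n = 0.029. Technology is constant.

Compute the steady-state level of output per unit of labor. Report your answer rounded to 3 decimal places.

y* ≈ 1.424

At the steady state, Δk = 0, so s·k^α = (n + δ)·k.
Rearranging, k^(1−α) = s / (n + δ).
k^0.72 = 0.32 / (0.029 + 0.100) = 0.32 / 0.129 = 2.4806
k* = 2.4806^(1/0.72) ≈ 3.5318
y* = (k*)^α = 3.5318^0.28 ≈ 1.4238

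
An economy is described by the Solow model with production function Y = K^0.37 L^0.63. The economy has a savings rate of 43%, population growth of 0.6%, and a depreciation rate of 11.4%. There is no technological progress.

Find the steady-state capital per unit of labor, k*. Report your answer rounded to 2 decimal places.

k* ≈ 7.58

In steady state, investment equals break-even investment: s·k^α = (n + δ)·k.
Dividing both sides by k: k^(1−α) = s / (n + δ).
k^0.63 = 0.43 / (0.006 + 0.114) = 0.43 / 0.120 = 3.5833
k* = 3.5833^(1/0.63) ≈ 7.5825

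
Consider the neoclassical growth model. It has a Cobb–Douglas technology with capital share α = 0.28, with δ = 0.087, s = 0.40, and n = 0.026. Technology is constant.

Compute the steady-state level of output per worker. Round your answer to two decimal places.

Steady state requires s·f(k) = (n + δ)·k, i.e. s·k^α = (n + δ)·k.
Dividing both sides by k: k^(1−α) = s / (n + δ).
k^0.72 = 0.40 / (0.026 + 0.087) = 0.40 / 0.113 = 3.5398
k* = 3.5398^(1/0.72) ≈ 5.7872
y* = (k*)^α = 5.7872^0.28 ≈ 1.6349

y* = 1.63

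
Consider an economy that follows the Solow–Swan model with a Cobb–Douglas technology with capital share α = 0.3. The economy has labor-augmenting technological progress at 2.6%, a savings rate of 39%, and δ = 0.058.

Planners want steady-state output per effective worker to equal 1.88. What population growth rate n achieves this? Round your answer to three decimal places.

n ≈ 0.005

At the steady state, Δk = 0, so s·k^α = (n + g + δ)·k.
Since y* = [s/(n + g + δ)]^(α/(1−α)), we have s/(n + g + δ) = (y*)^((1−α)/α) = 1.88^2.3333 = 4.3621.
Therefore n + g + δ = s / 4.3621 = 0.39 / 4.3621 = 0.0894, so n = 0.0894 − 0.084 = 0.0054.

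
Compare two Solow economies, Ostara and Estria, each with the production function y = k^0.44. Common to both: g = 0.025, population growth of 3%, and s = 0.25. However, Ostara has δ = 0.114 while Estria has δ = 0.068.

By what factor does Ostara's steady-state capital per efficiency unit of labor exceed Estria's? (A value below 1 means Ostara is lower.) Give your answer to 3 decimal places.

Steady-state k* = [s/(n + g + δ)]^(1/(1−α)), so the ratio is [ (s_O/(n + g + δ)_O) / (s_E/(n + g + δ)_E) ]^1.7857.
s_O/(n + g + δ)_O = 0.25/0.169 = 1.4793; s_E/(n + g + δ)_E = 0.25/0.123 = 2.0325.
Ratio = (1.4793/2.0325)^1.7857 = 0.7278^1.7857 ≈ 0.5670

k*_O / k*_E ≈ 0.567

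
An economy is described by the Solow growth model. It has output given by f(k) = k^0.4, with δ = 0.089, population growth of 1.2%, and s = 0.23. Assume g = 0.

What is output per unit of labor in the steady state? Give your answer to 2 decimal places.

At the steady state, Δk = 0, so s·k^α = (n + δ)·k.
Dividing both sides by k: k^(1−α) = s / (n + δ).
k^0.6 = 0.23 / (0.012 + 0.089) = 0.23 / 0.101 = 2.2772
k* = 2.2772^(1/0.6) ≈ 3.9416
y* = (k*)^α = 3.9416^0.4 ≈ 1.7309

y* = 1.73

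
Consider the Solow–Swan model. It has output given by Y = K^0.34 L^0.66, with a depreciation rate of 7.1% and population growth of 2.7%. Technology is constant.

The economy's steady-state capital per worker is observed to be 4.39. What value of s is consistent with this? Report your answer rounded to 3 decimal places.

s ≈ 0.260

At the steady state, Δk = 0, so s·k^α = (n + δ)·k.
So s / (n + δ) = (k*)^(1−α) = 4.39^0.66 = 2.6548.
Therefore s = 2.6548 × (n + δ) = 2.6548 × 0.098 = 0.2602.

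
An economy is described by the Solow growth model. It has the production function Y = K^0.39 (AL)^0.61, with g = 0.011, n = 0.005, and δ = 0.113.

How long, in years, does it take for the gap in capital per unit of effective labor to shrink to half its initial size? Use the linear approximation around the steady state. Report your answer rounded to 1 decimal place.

Near the steady state the convergence rate is λ = (1 − α)(n + g + δ).
λ = (1 − 0.39) × 0.129 = 0.61 × 0.129 = 0.07869
Half-life = ln 2 / λ = 0.6931 / 0.07869 ≈ 8.81 years

about 8.8 years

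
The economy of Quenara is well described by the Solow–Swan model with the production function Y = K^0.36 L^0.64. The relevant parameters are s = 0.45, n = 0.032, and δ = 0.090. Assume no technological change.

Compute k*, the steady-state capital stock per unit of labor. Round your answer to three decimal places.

At the steady state, Δk = 0, so s·k^α = (n + δ)·k.
Dividing both sides by k: k^(1−α) = s / (n + δ).
k^0.64 = 0.45 / (0.032 + 0.090) = 0.45 / 0.122 = 3.6885
k* = 3.6885^(1/0.64) ≈ 7.6860

k* ≈ 7.686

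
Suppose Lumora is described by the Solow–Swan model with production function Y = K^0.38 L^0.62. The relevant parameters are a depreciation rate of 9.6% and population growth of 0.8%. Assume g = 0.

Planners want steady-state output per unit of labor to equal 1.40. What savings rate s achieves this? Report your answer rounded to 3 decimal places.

s ≈ 0.180

At the steady state, Δk = 0, so s·k^α = (n + δ)·k.
Since y* = [s/(n + δ)]^(α/(1−α)), we have s/(n + δ) = (y*)^((1−α)/α) = 1.40^1.6316 = 1.7315.
Therefore s = 1.7315 × (n + δ) = 1.7315 × 0.104 = 0.1801.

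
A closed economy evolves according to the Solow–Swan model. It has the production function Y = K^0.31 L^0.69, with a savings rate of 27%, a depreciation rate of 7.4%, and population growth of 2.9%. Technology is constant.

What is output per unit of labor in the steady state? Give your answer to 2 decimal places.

In steady state, investment equals break-even investment: s·k^α = (n + δ)·k.
Dividing both sides by k: k^(1−α) = s / (n + δ).
k^0.69 = 0.27 / (0.029 + 0.074) = 0.27 / 0.103 = 2.6214
k* = 2.6214^(1/0.69) ≈ 4.0418
y* = (k*)^α = 4.0418^0.31 ≈ 1.5418

y* = 1.54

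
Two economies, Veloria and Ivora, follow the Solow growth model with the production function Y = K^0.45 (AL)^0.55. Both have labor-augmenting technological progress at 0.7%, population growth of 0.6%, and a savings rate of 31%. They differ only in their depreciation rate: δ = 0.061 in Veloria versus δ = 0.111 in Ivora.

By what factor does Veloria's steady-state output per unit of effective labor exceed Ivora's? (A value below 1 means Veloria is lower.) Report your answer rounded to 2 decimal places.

Steady-state y* = [s/(n + g + δ)]^(α/(1−α)), so the ratio is [ (s_V/(n + g + δ)_V) / (s_I/(n + g + δ)_I) ]^0.8182.
s_V/(n + g + δ)_V = 0.31/0.074 = 4.1892; s_I/(n + g + δ)_I = 0.31/0.124 = 2.5000.
Ratio = (4.1892/2.5000)^0.8182 = 1.6757^0.8182 ≈ 1.5256

ratio ≈ 1.53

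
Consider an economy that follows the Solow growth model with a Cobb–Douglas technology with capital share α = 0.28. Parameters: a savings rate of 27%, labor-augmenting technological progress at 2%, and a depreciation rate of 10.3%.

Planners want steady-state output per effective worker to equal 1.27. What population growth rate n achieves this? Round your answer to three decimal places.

In steady state, investment equals break-even investment: s·k^α = (n + g + δ)·k.
Since y* = [s/(n + g + δ)]^(α/(1−α)), we have s/(n + g + δ) = (y*)^((1−α)/α) = 1.27^2.5714 = 1.8489.
Therefore n + g + δ = s / 1.8489 = 0.27 / 1.8489 = 0.1460, so n = 0.1460 − 0.123 = 0.0230.

n ≈ 0.023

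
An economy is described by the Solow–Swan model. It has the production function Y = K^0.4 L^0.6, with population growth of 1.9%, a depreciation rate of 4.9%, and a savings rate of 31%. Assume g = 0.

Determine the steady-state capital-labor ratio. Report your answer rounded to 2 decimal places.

k* = 12.53

In steady state, investment equals break-even investment: s·k^α = (n + δ)·k.
Dividing both sides by k: k^(1−α) = s / (n + δ).
k^0.6 = 0.31 / (0.019 + 0.049) = 0.31 / 0.068 = 4.5588
k* = 4.5588^(1/0.6) ≈ 12.5338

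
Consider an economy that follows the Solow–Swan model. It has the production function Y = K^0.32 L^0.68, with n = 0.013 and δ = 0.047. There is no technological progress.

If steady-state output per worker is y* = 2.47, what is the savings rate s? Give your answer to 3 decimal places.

Steady state requires s·f(k) = (n + δ)·k, i.e. s·k^α = (n + δ)·k.
Since y* = [s/(n + δ)]^(α/(1−α)), we have s/(n + δ) = (y*)^((1−α)/α) = 2.47^2.125 = 6.8309.
Therefore s = 6.8309 × (n + δ) = 6.8309 × 0.060 = 0.4099.

s ≈ 0.410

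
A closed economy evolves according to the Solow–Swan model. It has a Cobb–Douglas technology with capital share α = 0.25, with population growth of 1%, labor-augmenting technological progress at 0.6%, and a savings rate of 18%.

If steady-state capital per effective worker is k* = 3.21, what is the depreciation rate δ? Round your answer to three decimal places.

At the steady state, Δk = 0, so s·k^α = (n + g + δ)·k.
So s / (n + g + δ) = (k*)^(1−α) = 3.21^0.75 = 2.3982.
Therefore n + g + δ = s / 2.3982 = 0.18 / 2.3982 = 0.0751, so δ = 0.0751 − 0.016 = 0.0591.

δ ≈ 0.059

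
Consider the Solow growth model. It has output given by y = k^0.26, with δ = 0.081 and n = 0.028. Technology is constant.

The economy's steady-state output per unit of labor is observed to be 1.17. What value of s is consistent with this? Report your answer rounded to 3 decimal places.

Steady state requires s·f(k) = (n + δ)·k, i.e. s·k^α = (n + δ)·k.
Since y* = [s/(n + δ)]^(α/(1−α)), we have s/(n + δ) = (y*)^((1−α)/α) = 1.17^2.8462 = 1.5634.
Therefore s = 1.5634 × (n + δ) = 1.5634 × 0.109 = 0.1704.

s ≈ 0.170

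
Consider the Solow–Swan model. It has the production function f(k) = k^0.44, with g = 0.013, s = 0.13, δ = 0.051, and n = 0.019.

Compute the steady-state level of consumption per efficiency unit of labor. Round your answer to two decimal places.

c* ≈ 1.24

In steady state, investment equals break-even investment: s·k^α = (n + g + δ)·k.
Dividing both sides by k: k^(1−α) = s / (n + g + δ).
k^0.56 = 0.13 / (0.019 + 0.013 + 0.051) = 0.13 / 0.083 = 1.5663
k* = 1.5663^(1/0.56) ≈ 2.2284
y* = (k*)^α = 2.2284^0.44 ≈ 1.4227
c* = (1 − s)·y* = (1 − 0.13) × 1.4227 ≈ 1.2377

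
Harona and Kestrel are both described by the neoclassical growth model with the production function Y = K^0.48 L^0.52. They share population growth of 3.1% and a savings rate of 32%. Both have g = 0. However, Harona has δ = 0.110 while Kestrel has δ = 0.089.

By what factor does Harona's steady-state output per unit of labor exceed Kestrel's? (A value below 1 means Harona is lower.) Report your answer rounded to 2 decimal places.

y*_H / y*_K ≈ 0.86

Steady-state y* = [s/(n + δ)]^(α/(1−α)), so the ratio is [ (s_H/(n + δ)_H) / (s_K/(n + δ)_K) ]^0.9231.
s_H/(n + δ)_H = 0.32/0.141 = 2.2695; s_K/(n + δ)_K = 0.32/0.120 = 2.6667.
Ratio = (2.2695/2.6667)^0.9231 = 0.8511^0.9231 ≈ 0.8617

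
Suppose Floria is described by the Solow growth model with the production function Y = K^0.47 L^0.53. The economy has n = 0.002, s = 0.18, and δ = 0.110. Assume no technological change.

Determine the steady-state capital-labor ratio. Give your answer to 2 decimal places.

k* ≈ 2.45

At the steady state, Δk = 0, so s·k^α = (n + δ)·k.
Dividing both sides by k: k^(1−α) = s / (n + δ).
k^0.53 = 0.18 / (0.002 + 0.110) = 0.18 / 0.112 = 1.6071
k* = 1.6071^(1/0.53) ≈ 2.4477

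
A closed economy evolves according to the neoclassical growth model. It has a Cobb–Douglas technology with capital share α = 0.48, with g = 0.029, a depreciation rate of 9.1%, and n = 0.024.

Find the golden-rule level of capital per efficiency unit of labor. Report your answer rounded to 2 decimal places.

k_gold ≈ 10.13

The golden rule sets f'(k) = n + g + δ, i.e. α·k^(α−1) = n + g + δ.
So k^(1−α) = α / (n + g + δ) = 0.48 / 0.144 = 3.3333.
k_gold = 3.3333^(1/0.52) ≈ 10.1281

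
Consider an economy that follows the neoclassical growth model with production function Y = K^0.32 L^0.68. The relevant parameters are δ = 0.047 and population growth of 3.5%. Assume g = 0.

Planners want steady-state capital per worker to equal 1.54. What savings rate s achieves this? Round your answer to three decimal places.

s ≈ 0.110

In steady state, investment equals break-even investment: s·k^α = (n + δ)·k.
So s / (n + δ) = (k*)^(1−α) = 1.54^0.68 = 1.3413.
Therefore s = 1.3413 × (n + δ) = 1.3413 × 0.082 = 0.1100.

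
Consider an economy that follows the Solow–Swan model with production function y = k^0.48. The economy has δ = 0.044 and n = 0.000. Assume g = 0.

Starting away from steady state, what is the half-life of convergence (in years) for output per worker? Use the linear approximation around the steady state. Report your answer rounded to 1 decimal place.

half-life ≈ 30.3 years

Near the steady state the convergence rate is λ = (1 − α)(n + δ).
λ = (1 − 0.48) × 0.044 = 0.52 × 0.044 = 0.02288
Half-life = ln 2 / λ = 0.6931 / 0.02288 ≈ 30.29 years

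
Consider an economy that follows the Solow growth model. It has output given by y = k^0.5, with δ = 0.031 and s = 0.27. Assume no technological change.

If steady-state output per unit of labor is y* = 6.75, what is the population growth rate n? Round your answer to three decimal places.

Steady state requires s·f(k) = (n + δ)·k, i.e. s·k^α = (n + δ)·k.
Since y* = [s/(n + δ)]^(α/(1−α)), we have s/(n + δ) = (y*)^((1−α)/α) = 6.75^1 = 6.7500.
Therefore n + δ = s / 6.7500 = 0.27 / 6.7500 = 0.0400, so n = 0.0400 − 0.031 = 0.0090.

n ≈ 0.009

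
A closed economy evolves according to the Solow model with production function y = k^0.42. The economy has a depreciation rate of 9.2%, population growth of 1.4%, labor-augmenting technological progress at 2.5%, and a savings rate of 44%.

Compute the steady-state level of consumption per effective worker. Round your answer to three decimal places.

c* ≈ 1.347

Steady state requires s·f(k) = (n + g + δ)·k, i.e. s·k^α = (n + g + δ)·k.
Rearranging, k^(1−α) = s / (n + g + δ).
k^0.58 = 0.44 / (0.014 + 0.025 + 0.092) = 0.44 / 0.131 = 3.3588
k* = 3.3588^(1/0.58) ≈ 8.0763
y* = (k*)^α = 8.0763^0.42 ≈ 2.4045
c* = (1 − s)·y* = (1 − 0.44) × 2.4045 ≈ 1.3465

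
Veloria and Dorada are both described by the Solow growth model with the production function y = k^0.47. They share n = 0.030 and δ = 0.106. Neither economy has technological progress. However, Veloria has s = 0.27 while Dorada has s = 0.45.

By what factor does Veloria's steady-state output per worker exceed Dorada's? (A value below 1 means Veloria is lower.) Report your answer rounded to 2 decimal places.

ratio ≈ 0.64

Steady-state y* = [s/(n + δ)]^(α/(1−α)), so the ratio is [ (s_V/(n + δ)_V) / (s_D/(n + δ)_D) ]^0.8868.
s_V/(n + δ)_V = 0.27/0.136 = 1.9853; s_D/(n + δ)_D = 0.45/0.136 = 3.3088.
Ratio = (1.9853/3.3088)^0.8868 = 0.6000^0.8868 ≈ 0.6357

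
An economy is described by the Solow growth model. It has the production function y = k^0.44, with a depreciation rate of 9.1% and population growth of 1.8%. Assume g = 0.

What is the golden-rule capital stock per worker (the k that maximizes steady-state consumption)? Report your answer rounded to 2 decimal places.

k_gold ≈ 12.08

The golden rule sets f'(k) = n + δ, i.e. α·k^(α−1) = n + δ.
So k^(1−α) = α / (n + δ) = 0.44 / 0.109 = 4.0367.
k_gold = 4.0367^(1/0.56) ≈ 12.0834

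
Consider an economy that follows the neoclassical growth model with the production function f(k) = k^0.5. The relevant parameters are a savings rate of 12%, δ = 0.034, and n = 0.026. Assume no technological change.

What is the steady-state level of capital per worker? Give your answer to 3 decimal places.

Steady state requires s·f(k) = (n + δ)·k, i.e. s·k^α = (n + δ)·k.
Dividing both sides by k: k^(1−α) = s / (n + δ).
k^0.5 = 0.12 / (0.026 + 0.034) = 0.12 / 0.060 = 2.0000
k* = 2.0000^(1/0.5) ≈ 4.0000

k* ≈ 4.000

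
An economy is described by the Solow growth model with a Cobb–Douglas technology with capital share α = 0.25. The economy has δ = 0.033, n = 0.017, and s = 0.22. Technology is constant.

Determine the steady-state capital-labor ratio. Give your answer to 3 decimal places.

k* = 7.210

In steady state, investment equals break-even investment: s·k^α = (n + δ)·k.
Dividing both sides by k: k^(1−α) = s / (n + δ).
k^0.75 = 0.22 / (0.017 + 0.033) = 0.22 / 0.050 = 4.4000
k* = 4.4000^(1/0.75) ≈ 7.2100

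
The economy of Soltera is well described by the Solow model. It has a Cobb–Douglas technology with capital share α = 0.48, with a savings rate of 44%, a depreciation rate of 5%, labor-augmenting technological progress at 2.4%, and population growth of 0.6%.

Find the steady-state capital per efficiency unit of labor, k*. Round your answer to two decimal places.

k* = 26.53

At the steady state, Δk = 0, so s·k^α = (n + g + δ)·k.
Rearranging, k^(1−α) = s / (n + g + δ).
k^0.52 = 0.44 / (0.006 + 0.024 + 0.050) = 0.44 / 0.080 = 5.5000
k* = 5.5000^(1/0.52) ≈ 26.5323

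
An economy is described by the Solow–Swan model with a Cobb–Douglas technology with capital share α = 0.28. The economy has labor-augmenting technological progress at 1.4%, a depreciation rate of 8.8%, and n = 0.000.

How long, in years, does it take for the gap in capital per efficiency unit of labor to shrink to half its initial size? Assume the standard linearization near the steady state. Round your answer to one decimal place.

half-life ≈ 9.4 years

Near the steady state the convergence rate is λ = (1 − α)(n + g + δ).
λ = (1 − 0.28) × 0.102 = 0.72 × 0.102 = 0.07344
Half-life = ln 2 / λ = 0.6931 / 0.07344 ≈ 9.44 years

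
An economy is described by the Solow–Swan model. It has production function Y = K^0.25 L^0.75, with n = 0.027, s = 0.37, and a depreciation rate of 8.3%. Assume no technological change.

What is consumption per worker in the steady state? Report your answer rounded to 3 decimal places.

c* = 0.944

In steady state, investment equals break-even investment: s·k^α = (n + δ)·k.
Rearranging, k^(1−α) = s / (n + δ).
k^0.75 = 0.37 / (0.027 + 0.083) = 0.37 / 0.110 = 3.3636
k* = 3.3636^(1/0.75) ≈ 5.0397
y* = (k*)^α = 5.0397^0.25 ≈ 1.4983
c* = (1 − s)·y* = (1 − 0.37) × 1.4983 ≈ 0.9439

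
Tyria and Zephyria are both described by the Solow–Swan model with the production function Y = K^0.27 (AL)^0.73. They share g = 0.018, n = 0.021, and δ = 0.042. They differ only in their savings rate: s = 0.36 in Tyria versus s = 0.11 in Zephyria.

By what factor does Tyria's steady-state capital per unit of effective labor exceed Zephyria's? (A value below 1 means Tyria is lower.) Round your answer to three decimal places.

Steady-state k* = [s/(n + g + δ)]^(1/(1−α)), so the ratio is [ (s_T/(n + g + δ)_T) / (s_Z/(n + g + δ)_Z) ]^1.3699.
s_T/(n + g + δ)_T = 0.36/0.081 = 4.4444; s_Z/(n + g + δ)_Z = 0.11/0.081 = 1.3580.
Ratio = (4.4444/1.3580)^1.3699 = 3.2728^1.3699 ≈ 5.0744

k*_T / k*_Z ≈ 5.074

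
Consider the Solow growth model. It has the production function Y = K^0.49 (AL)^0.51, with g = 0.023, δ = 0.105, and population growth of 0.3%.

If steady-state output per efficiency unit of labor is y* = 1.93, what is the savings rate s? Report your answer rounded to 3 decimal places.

Steady state requires s·f(k) = (n + g + δ)·k, i.e. s·k^α = (n + g + δ)·k.
Since y* = [s/(n + g + δ)]^(α/(1−α)), we have s/(n + g + δ) = (y*)^((1−α)/α) = 1.93^1.0408 = 1.9825.
Therefore s = 1.9825 × (n + g + δ) = 1.9825 × 0.131 = 0.2597.

s ≈ 0.260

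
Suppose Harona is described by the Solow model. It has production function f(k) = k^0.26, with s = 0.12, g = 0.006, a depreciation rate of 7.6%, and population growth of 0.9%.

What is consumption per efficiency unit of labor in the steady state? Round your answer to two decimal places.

At the steady state, Δk = 0, so s·k^α = (n + g + δ)·k.
Rearranging, k^(1−α) = s / (n + g + δ).
k^0.74 = 0.12 / (0.009 + 0.006 + 0.076) = 0.12 / 0.091 = 1.3187
k* = 1.3187^(1/0.74) ≈ 1.4533
y* = (k*)^α = 1.4533^0.26 ≈ 1.1021
c* = (1 − s)·y* = (1 − 0.12) × 1.1021 ≈ 0.9698

c* ≈ 0.97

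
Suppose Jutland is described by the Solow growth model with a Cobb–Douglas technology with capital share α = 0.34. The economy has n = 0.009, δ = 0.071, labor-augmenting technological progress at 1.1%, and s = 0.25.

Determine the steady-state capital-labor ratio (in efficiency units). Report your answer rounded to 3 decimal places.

k* ≈ 4.624

Steady state requires s·f(k) = (n + g + δ)·k, i.e. s·k^α = (n + g + δ)·k.
Rearranging, k^(1−α) = s / (n + g + δ).
k^0.66 = 0.25 / (0.009 + 0.011 + 0.071) = 0.25 / 0.091 = 2.7473
k* = 2.7473^(1/0.66) ≈ 4.6239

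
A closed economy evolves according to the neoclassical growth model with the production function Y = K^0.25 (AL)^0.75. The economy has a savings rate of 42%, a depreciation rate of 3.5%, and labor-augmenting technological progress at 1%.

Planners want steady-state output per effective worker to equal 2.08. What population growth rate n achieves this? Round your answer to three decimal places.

At the steady state, Δk = 0, so s·k^α = (n + g + δ)·k.
Since y* = [s/(n + g + δ)]^(α/(1−α)), we have s/(n + g + δ) = (y*)^((1−α)/α) = 2.08^3 = 8.9989.
Therefore n + g + δ = s / 8.9989 = 0.42 / 8.9989 = 0.0467, so n = 0.0467 − 0.045 = 0.0017.

n ≈ 0.002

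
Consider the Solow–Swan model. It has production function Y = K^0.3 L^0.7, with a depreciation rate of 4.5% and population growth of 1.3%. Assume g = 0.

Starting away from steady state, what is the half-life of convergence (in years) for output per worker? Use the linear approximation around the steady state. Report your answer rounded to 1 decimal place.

half-life ≈ 17.1 years

Near the steady state the convergence rate is λ = (1 − α)(n + δ).
λ = (1 − 0.3) × 0.058 = 0.7 × 0.058 = 0.0406
Half-life = ln 2 / λ = 0.6931 / 0.0406 ≈ 17.07 years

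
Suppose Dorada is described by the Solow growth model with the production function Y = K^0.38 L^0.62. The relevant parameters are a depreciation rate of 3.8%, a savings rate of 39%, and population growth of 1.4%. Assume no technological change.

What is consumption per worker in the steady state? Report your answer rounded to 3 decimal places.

Steady state requires s·f(k) = (n + δ)·k, i.e. s·k^α = (n + δ)·k.
Rearranging, k^(1−α) = s / (n + δ).
k^0.62 = 0.39 / (0.014 + 0.038) = 0.39 / 0.052 = 7.5000
k* = 7.5000^(1/0.62) ≈ 25.7863
y* = (k*)^α = 25.7863^0.38 ≈ 3.4382
c* = (1 − s)·y* = (1 − 0.39) × 3.4382 ≈ 2.0973

c* = 2.097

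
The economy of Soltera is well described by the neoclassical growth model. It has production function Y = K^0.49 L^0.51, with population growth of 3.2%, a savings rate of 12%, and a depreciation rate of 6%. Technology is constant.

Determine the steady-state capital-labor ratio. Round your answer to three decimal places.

k* ≈ 1.684

In steady state, investment equals break-even investment: s·k^α = (n + δ)·k.
Rearranging, k^(1−α) = s / (n + δ).
k^0.51 = 0.12 / (0.032 + 0.060) = 0.12 / 0.092 = 1.3043
k* = 1.3043^(1/0.51) ≈ 1.6836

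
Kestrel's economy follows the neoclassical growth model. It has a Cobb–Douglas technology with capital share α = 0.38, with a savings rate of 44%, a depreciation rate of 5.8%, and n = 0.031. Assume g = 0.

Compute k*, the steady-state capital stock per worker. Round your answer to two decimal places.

In steady state, investment equals break-even investment: s·k^α = (n + δ)·k.
Rearranging, k^(1−α) = s / (n + δ).
k^0.62 = 0.44 / (0.031 + 0.058) = 0.44 / 0.089 = 4.9438
k* = 4.9438^(1/0.62) ≈ 13.1660

k* = 13.17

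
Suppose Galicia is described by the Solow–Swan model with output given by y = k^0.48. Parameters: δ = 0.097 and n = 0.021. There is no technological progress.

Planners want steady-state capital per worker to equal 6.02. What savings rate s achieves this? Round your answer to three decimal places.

In steady state, investment equals break-even investment: s·k^α = (n + δ)·k.
So s / (n + δ) = (k*)^(1−α) = 6.02^0.52 = 2.5433.
Therefore s = 2.5433 × (n + δ) = 2.5433 × 0.118 = 0.3001.

s ≈ 0.300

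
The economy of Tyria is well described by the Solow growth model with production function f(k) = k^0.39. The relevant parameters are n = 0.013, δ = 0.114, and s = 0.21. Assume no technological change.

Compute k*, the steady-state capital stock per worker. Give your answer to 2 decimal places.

k* ≈ 2.28

Steady state requires s·f(k) = (n + δ)·k, i.e. s·k^α = (n + δ)·k.
Rearranging, k^(1−α) = s / (n + δ).
k^0.61 = 0.21 / (0.013 + 0.114) = 0.21 / 0.127 = 1.6535
k* = 1.6535^(1/0.61) ≈ 2.2806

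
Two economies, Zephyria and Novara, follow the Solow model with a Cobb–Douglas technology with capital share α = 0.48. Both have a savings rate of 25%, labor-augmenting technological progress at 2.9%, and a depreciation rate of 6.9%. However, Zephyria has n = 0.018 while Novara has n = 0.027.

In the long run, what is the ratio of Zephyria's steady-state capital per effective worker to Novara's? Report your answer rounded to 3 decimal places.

ratio ≈ 1.155

Steady-state k* = [s/(n + g + δ)]^(1/(1−α)), so the ratio is [ (s_Z/(n + g + δ)_Z) / (s_N/(n + g + δ)_N) ]^1.9231.
s_Z/(n + g + δ)_Z = 0.25/0.116 = 2.1552; s_N/(n + g + δ)_N = 0.25/0.125 = 2.0000.
Ratio = (2.1552/2.0000)^1.9231 = 1.0776^1.9231 ≈ 1.1546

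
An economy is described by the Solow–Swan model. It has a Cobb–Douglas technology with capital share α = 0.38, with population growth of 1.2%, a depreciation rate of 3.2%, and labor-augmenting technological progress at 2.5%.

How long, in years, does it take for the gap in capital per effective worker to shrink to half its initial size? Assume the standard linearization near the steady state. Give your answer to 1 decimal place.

half-life ≈ 16.2 years

Near the steady state the convergence rate is λ = (1 − α)(n + g + δ).
λ = (1 − 0.38) × 0.069 = 0.62 × 0.069 = 0.04278
Half-life = ln 2 / λ = 0.6931 / 0.04278 ≈ 16.20 years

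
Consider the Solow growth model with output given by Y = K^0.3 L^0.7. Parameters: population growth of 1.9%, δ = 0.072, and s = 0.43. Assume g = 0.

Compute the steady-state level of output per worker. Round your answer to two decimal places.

Steady state requires s·f(k) = (n + δ)·k, i.e. s·k^α = (n + δ)·k.
Dividing both sides by k: k^(1−α) = s / (n + δ).
k^0.7 = 0.43 / (0.019 + 0.072) = 0.43 / 0.091 = 4.7253
k* = 4.7253^(1/0.7) ≈ 9.1933
y* = (k*)^α = 9.1933^0.3 ≈ 1.9455

y* ≈ 1.95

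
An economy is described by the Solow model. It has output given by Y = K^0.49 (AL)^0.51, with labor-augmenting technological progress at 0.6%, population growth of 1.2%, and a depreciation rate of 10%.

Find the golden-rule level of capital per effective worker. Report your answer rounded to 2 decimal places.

The golden rule sets f'(k) = n + g + δ, i.e. α·k^(α−1) = n + g + δ.
So k^(1−α) = α / (n + g + δ) = 0.49 / 0.118 = 4.1525.
k_gold = 4.1525^(1/0.51) ≈ 16.3069

k_gold ≈ 16.31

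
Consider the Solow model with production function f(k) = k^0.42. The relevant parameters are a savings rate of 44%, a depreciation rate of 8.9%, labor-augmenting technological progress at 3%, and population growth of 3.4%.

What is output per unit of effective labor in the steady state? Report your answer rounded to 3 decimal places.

In steady state, investment equals break-even investment: s·k^α = (n + g + δ)·k.
Rearranging, k^(1−α) = s / (n + g + δ).
k^0.58 = 0.44 / (0.034 + 0.030 + 0.089) = 0.44 / 0.153 = 2.8758
k* = 2.8758^(1/0.58) ≈ 6.1796
y* = (k*)^α = 6.1796^0.42 ≈ 2.1488

y* ≈ 2.149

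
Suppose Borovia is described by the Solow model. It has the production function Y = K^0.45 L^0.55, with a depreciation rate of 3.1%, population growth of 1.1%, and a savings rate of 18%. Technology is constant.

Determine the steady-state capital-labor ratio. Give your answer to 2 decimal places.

Steady state requires s·f(k) = (n + δ)·k, i.e. s·k^α = (n + δ)·k.
Rearranging, k^(1−α) = s / (n + δ).
k^0.55 = 0.18 / (0.011 + 0.031) = 0.18 / 0.042 = 4.2857
k* = 4.2857^(1/0.55) ≈ 14.0971

k* ≈ 14.10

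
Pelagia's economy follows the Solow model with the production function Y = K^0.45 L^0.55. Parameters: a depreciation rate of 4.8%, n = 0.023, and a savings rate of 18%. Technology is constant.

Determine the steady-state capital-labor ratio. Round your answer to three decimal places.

k* ≈ 5.427

Steady state requires s·f(k) = (n + δ)·k, i.e. s·k^α = (n + δ)·k.
Dividing both sides by k: k^(1−α) = s / (n + δ).
k^0.55 = 0.18 / (0.023 + 0.048) = 0.18 / 0.071 = 2.5352
k* = 2.5352^(1/0.55) ≈ 5.4271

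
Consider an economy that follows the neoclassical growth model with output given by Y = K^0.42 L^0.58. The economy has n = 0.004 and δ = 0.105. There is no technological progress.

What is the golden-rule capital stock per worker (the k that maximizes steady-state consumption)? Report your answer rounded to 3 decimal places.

k_gold ≈ 10.234

The golden rule sets f'(k) = n + δ, i.e. α·k^(α−1) = n + δ.
So k^(1−α) = α / (n + δ) = 0.42 / 0.109 = 3.8532.
k_gold = 3.8532^(1/0.58) ≈ 10.2338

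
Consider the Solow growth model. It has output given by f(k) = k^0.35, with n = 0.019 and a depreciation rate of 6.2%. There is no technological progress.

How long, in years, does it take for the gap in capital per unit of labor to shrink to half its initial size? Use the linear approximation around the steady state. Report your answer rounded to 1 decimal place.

Near the steady state the convergence rate is λ = (1 − α)(n + δ).
λ = (1 − 0.35) × 0.081 = 0.65 × 0.081 = 0.05265
Half-life = ln 2 / λ = 0.6931 / 0.05265 ≈ 13.16 years

half-life ≈ 13.2 years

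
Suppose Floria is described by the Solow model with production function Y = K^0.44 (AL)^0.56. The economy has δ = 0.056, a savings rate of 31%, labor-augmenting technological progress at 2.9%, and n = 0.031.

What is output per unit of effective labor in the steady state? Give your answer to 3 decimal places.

y* = 2.165

At the steady state, Δk = 0, so s·k^α = (n + g + δ)·k.
Rearranging, k^(1−α) = s / (n + g + δ).
k^0.56 = 0.31 / (0.031 + 0.029 + 0.056) = 0.31 / 0.116 = 2.6724
k* = 2.6724^(1/0.56) ≈ 5.7853
y* = (k*)^α = 5.7853^0.44 ≈ 2.1648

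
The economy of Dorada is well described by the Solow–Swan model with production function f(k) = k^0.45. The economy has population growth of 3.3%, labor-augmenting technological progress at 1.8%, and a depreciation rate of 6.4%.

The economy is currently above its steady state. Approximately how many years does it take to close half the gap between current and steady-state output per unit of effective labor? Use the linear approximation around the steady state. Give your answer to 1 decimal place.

Near the steady state the convergence rate is λ = (1 − α)(n + g + δ).
λ = (1 − 0.45) × 0.115 = 0.55 × 0.115 = 0.06325
Half-life = ln 2 / λ = 0.6931 / 0.06325 ≈ 10.96 years

half-life ≈ 11.0 years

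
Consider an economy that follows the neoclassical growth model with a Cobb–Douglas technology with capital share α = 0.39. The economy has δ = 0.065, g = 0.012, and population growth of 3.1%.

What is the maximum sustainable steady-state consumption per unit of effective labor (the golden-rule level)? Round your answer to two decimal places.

c_gold ≈ 1.39

At the golden rule, f'(k) = n + g + δ, so α·k^(α−1) = n + g + δ and k_gold = (α/(n + g + δ))^(1/(1−α)).
k_gold = (0.39/0.108)^(1/0.61) = 3.6111^1.6393 ≈ 8.2061
c_gold = f(k_gold) − (n + g + δ)·k_gold = 2.2725 − 0.108×8.2061 ≈ 1.3862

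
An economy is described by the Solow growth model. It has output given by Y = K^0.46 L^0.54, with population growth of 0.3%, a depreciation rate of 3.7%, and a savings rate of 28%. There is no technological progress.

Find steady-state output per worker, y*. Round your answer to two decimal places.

y* = 5.25

At the steady state, Δk = 0, so s·k^α = (n + δ)·k.
Dividing both sides by k: k^(1−α) = s / (n + δ).
k^0.54 = 0.28 / (0.003 + 0.037) = 0.28 / 0.040 = 7.0000
k* = 7.0000^(1/0.54) ≈ 36.7279
y* = (k*)^α = 36.7279^0.46 ≈ 5.2468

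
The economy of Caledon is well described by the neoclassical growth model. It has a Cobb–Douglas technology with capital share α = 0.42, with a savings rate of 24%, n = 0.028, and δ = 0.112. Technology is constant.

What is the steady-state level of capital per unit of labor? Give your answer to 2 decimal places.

k* = 2.53

Steady state requires s·f(k) = (n + δ)·k, i.e. s·k^α = (n + δ)·k.
Dividing both sides by k: k^(1−α) = s / (n + δ).
k^0.58 = 0.24 / (0.028 + 0.112) = 0.24 / 0.140 = 1.7143
k* = 1.7143^(1/0.58) ≈ 2.5328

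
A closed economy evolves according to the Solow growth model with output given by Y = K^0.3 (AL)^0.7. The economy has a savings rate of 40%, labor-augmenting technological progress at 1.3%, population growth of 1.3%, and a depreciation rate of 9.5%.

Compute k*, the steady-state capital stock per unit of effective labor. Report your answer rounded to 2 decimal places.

In steady state, investment equals break-even investment: s·k^α = (n + g + δ)·k.
Rearranging, k^(1−α) = s / (n + g + δ).
k^0.7 = 0.40 / (0.013 + 0.013 + 0.095) = 0.40 / 0.121 = 3.3058
k* = 3.3058^(1/0.7) ≈ 5.5185

k* = 5.52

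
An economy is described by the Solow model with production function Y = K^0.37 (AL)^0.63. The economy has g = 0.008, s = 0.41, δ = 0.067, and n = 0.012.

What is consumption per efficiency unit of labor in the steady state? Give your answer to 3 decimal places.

c* = 1.466

In steady state, investment equals break-even investment: s·k^α = (n + g + δ)·k.
Dividing both sides by k: k^(1−α) = s / (n + g + δ).
k^0.63 = 0.41 / (0.012 + 0.008 + 0.067) = 0.41 / 0.087 = 4.7126
k* = 4.7126^(1/0.63) ≈ 11.7130
y* = (k*)^α = 11.7130^0.37 ≈ 2.4855
c* = (1 − s)·y* = (1 − 0.41) × 2.4855 ≈ 1.4664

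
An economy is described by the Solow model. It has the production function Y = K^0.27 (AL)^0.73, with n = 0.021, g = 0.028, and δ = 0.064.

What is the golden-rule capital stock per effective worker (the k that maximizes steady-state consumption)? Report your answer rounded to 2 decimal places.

k_gold ≈ 3.30

The golden rule sets f'(k) = n + g + δ, i.e. α·k^(α−1) = n + g + δ.
So k^(1−α) = α / (n + g + δ) = 0.27 / 0.113 = 2.3894.
k_gold = 2.3894^(1/0.73) ≈ 3.2976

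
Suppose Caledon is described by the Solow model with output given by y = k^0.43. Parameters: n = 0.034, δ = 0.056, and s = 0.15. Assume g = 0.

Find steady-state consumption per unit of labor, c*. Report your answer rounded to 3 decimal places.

c* ≈ 1.250

In steady state, investment equals break-even investment: s·k^α = (n + δ)·k.
Rearranging, k^(1−α) = s / (n + δ).
k^0.57 = 0.15 / (0.034 + 0.056) = 0.15 / 0.090 = 1.6667
k* = 1.6667^(1/0.57) ≈ 2.4503
y* = (k*)^α = 2.4503^0.43 ≈ 1.4702
c* = (1 − s)·y* = (1 − 0.15) × 1.4702 ≈ 1.2497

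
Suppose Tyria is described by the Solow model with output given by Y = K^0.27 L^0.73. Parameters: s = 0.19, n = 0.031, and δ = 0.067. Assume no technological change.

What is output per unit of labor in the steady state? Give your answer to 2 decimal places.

y* = 1.28

In steady state, investment equals break-even investment: s·k^α = (n + δ)·k.
Dividing both sides by k: k^(1−α) = s / (n + δ).
k^0.73 = 0.19 / (0.031 + 0.067) = 0.19 / 0.098 = 1.9388
k* = 1.9388^(1/0.73) ≈ 2.4767
y* = (k*)^α = 2.4767^0.27 ≈ 1.2775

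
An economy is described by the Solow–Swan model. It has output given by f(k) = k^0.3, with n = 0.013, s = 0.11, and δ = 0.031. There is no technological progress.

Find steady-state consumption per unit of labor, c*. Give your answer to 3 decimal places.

c* ≈ 1.318

At the steady state, Δk = 0, so s·k^α = (n + δ)·k.
Dividing both sides by k: k^(1−α) = s / (n + δ).
k^0.7 = 0.11 / (0.013 + 0.031) = 0.11 / 0.044 = 2.5000
k* = 2.5000^(1/0.7) ≈ 3.7024
y* = (k*)^α = 3.7024^0.3 ≈ 1.4810
c* = (1 − s)·y* = (1 − 0.11) × 1.4810 ≈ 1.3181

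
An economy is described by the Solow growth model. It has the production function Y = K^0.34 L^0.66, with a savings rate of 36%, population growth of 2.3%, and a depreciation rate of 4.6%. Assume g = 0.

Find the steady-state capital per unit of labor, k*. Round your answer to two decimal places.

At the steady state, Δk = 0, so s·k^α = (n + δ)·k.
Dividing both sides by k: k^(1−α) = s / (n + δ).
k^0.66 = 0.36 / (0.023 + 0.046) = 0.36 / 0.069 = 5.2174
k* = 5.2174^(1/0.66) ≈ 12.2195

k* ≈ 12.22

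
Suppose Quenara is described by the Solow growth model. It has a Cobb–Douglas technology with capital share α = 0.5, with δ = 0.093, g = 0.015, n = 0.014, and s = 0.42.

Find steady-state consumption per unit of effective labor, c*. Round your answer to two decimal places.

c* ≈ 2.00

At the steady state, Δk = 0, so s·k^α = (n + g + δ)·k.
Rearranging, k^(1−α) = s / (n + g + δ).
k^0.5 = 0.42 / (0.014 + 0.015 + 0.093) = 0.42 / 0.122 = 3.4426
k* = 3.4426^(1/0.5) ≈ 11.8515
y* = (k*)^α = 11.8515^0.5 ≈ 3.4426
c* = (1 − s)·y* = (1 − 0.42) × 3.4426 ≈ 1.9967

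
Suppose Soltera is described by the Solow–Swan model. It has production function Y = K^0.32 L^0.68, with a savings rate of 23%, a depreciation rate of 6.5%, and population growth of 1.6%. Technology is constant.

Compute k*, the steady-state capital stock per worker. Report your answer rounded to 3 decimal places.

In steady state, investment equals break-even investment: s·k^α = (n + δ)·k.
Dividing both sides by k: k^(1−α) = s / (n + δ).
k^0.68 = 0.23 / (0.016 + 0.065) = 0.23 / 0.081 = 2.8395
k* = 2.8395^(1/0.68) ≈ 4.6402

k* = 4.640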